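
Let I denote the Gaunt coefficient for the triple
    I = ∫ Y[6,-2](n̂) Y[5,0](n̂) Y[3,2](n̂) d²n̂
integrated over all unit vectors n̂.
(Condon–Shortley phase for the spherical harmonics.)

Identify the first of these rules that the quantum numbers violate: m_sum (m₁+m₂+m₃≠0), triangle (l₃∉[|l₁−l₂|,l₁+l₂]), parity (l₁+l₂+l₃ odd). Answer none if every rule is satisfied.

none

Σmᵢ = 0  ✓
l₃∈[|l₁−l₂|,l₁+l₂]=[1,11], have l₃=3  ✓
Σlᵢ = 14 ⇒ even  ✓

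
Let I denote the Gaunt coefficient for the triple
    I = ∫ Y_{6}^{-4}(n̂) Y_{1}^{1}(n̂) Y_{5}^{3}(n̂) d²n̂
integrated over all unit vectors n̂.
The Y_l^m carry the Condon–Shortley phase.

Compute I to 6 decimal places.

Rules hold: Σm=0, L=12 even, 5≤5≤7.
N = 13·3·11 = 429
Δ = 2!·10!·0!/13! = 1/858
Racah Σ t=1..1: t=1:−1/14400 = -1/14400
⇒ 3j(6 1 5; 0 0 0)² = 6/143, sgn +1
Racah Σ t=2..2: t=2:+1/161280 = 1/161280
⇒ 3j(6 1 5; -4 1 3)² = 15/286, sgn +1
4πI² = N·(3j₀)²·(3jₘ)² = 135/143
I = +1·√(0.944056/4π) = 0.27409047

0.274090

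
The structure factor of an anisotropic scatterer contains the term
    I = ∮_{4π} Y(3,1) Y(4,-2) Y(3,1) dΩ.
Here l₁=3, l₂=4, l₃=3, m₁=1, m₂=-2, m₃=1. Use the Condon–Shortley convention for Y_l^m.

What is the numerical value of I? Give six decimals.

m-sum 0 ✓  L=10 even ✓  1≤3≤7 ✓
Π(2lᵢ+1) = 7×9×7 = 441
triangle coeff Δ(3,4,3) = 1/34650
Σ_t [1,3]: t=1:−1/72 t=2:+1/16 t=3:−1/72 = 5/144
(3j)²=2/77 [(3 4 3; 0 0 0)], sign=-1
Σ_t [0,2]: t=0:+1/192 t=1:−1/36 t=2:+1/192 = -5/288
(3j)²=20/693 [(3 4 3; 1 -2 1)], sign=-1
⇒ 4πI² = 40/121
I = (+1)√(40/121/(4π)) = 0.16219310

0.162193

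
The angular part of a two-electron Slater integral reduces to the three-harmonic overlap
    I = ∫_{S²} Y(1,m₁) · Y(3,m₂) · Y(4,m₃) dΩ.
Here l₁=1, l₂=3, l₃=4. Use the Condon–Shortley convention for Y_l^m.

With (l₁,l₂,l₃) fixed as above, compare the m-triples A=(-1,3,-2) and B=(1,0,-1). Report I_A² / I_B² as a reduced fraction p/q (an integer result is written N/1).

1/10

Shared (l₁,l₂,l₃)=(1,3,4): N and (l;000)² cancel in I_A²/I_B².
A: Δ = 0!·2!·6!/9! = 1/252; Racah Σ t=0..0: t=0:+1/1440 = 1/1440; ⇒ 3j(1 3 4; -1 3 -2)² = 1/252, sgn +1
B: Δ = 0!·2!·6!/9! = 1/252; Racah Σ t=0..0: t=0:+1/72 = 1/72; ⇒ 3j(1 3 4; 1 0 -1)² = 5/126, sgn -1
I_A²/I_B² = (1/252)/(5/126) = 1/10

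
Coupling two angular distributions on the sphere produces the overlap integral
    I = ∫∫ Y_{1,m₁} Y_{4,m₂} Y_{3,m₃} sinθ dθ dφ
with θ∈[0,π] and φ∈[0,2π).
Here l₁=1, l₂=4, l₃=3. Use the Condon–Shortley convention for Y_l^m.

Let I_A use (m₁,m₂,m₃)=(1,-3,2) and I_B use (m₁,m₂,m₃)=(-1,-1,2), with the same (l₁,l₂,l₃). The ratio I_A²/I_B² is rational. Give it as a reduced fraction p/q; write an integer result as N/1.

Shared (l₁,l₂,l₃)=(1,4,3): N and (l;000)² cancel in I_A²/I_B².
A: Δ = 2!·0!·6!/9! = 1/252; Racah Σ t=0..0: t=0:+1/240 = 1/240; ⇒ 3j(1 4 3; 1 -3 2)² = 1/12, sgn -1
B: Δ = 2!·0!·6!/9! = 1/252; Racah Σ t=2..2: t=2:+1/240 = 1/240; ⇒ 3j(1 4 3; -1 -1 2)² = 1/84, sgn -1
I_A²/I_B² = (1/12)/(1/84) = 7/1

7/1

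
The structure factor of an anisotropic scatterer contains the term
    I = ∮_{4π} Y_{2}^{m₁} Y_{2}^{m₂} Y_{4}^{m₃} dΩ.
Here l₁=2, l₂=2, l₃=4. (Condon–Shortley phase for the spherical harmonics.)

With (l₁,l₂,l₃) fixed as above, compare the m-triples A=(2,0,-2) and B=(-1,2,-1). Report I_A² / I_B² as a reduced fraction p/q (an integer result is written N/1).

3/1

Same 2,2,4: normalisation and zero-m 3j drop out of the ratio.
A: Δ: 0! 4! 4! / 9! → 1/630; sum: t=0:+1/96 = 1/96; 3j²(2 2 4; 2 0 -2) = Δ·Π!·Σ² = 1/42  (sign +1)
B: Δ: 0! 4! 4! / 9! → 1/630; sum: t=0:+1/144 = 1/144; 3j²(2 2 4; -1 2 -1) = Δ·Π!·Σ² = 1/126  (sign -1)
I_A²/I_B² = (1/42)/(1/126) = 3/1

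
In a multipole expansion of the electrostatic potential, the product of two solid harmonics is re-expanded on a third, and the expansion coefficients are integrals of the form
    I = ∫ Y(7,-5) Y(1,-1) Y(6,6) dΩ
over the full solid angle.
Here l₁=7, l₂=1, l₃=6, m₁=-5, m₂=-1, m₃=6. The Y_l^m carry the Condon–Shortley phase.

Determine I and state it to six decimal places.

-0.034990

m-sum 0 ✓  L=14 even ✓  6≤6≤8 ✓
Π(2lᵢ+1) = 15×3×13 = 585
triangle coeff Δ(7,1,6) = 1/1365
Σ_t [1,1]: t=1:−1/518400 = -1/518400
(3j)²=7/195 [(7 1 6; 0 0 0)], sign=-1
Σ_t [0,0]: t=0:+1/958003200 = 1/958003200
(3j)²=1/1365 [(7 1 6; -5 -1 6)], sign=+1
⇒ 4πI² = 1/65
I = (-1)√(1/65/(4π)) = -0.03498955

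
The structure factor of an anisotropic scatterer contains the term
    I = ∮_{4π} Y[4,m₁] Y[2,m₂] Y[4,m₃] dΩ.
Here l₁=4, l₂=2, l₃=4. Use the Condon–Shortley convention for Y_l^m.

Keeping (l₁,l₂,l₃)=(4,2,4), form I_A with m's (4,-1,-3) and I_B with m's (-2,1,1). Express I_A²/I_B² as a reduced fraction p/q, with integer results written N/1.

196/81

Same 4,2,4: normalisation and zero-m 3j drop out of the ratio.
A: Δ: 2! 6! 2! / 11! → 1/13860; sum: t=0:+1/1440 = 1/1440; 3j²(4 2 4; 4 -1 -3) = Δ·Π!·Σ² = 7/165  (sign -1)
B: Δ: 2! 6! 2! / 11! → 1/13860; sum: t=1:−1/240 t=2:+1/96 = 1/160; 3j²(4 2 4; -2 1 1) = Δ·Π!·Σ² = 27/1540  (sign -1)
I_A²/I_B² = (7/165)/(27/1540) = 196/81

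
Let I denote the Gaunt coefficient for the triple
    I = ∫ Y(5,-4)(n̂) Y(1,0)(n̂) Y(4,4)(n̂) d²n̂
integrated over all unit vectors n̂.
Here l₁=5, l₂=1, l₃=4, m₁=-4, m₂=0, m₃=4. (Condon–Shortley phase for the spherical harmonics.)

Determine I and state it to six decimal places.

0.147319

Rules hold: Σm=0, L=10 even, 4≤4≤6.
N = 11·3·9 = 297
Δ = 2!·8!·0!/11! = 1/495
Racah Σ t=1..1: t=1:−1/576 = -1/576
⇒ 3j(5 1 4; 0 0 0)² = 5/99, sgn -1
Racah Σ t=1..1: t=1:−1/40320 = -1/40320
⇒ 3j(5 1 4; -4 0 4)² = 1/55, sgn -1
4πI² = N·(3j₀)²·(3jₘ)² = 3/11
I = +1·√(0.272727/4π) = 0.14731920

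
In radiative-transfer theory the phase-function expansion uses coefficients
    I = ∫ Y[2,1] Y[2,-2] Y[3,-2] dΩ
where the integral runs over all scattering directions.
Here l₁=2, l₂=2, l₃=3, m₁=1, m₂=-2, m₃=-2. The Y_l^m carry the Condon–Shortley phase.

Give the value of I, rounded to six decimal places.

0.000000

1 − 2 − 2 = -3 ≠ 0: azimuthal integral kills it; I = 0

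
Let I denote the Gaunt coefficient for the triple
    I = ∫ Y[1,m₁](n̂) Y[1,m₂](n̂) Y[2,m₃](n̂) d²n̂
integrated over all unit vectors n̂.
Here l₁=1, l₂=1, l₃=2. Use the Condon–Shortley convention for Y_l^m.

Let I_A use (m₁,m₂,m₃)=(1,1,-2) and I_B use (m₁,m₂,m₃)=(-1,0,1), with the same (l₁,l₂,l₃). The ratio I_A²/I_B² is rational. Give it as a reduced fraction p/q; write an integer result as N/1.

Same 1,1,2: normalisation and zero-m 3j drop out of the ratio.
A: Δ: 0! 2! 2! / 5! → 1/30; sum: t=0:+1/4 = 1/4; 3j²(1 1 2; 1 1 -2) = Δ·Π!·Σ² = 1/5  (sign +1)
B: Δ: 0! 2! 2! / 5! → 1/30; sum: t=0:+1/2 = 1/2; 3j²(1 1 2; -1 0 1) = Δ·Π!·Σ² = 1/10  (sign -1)
I_A²/I_B² = (1/5)/(1/10) = 2/1

2/1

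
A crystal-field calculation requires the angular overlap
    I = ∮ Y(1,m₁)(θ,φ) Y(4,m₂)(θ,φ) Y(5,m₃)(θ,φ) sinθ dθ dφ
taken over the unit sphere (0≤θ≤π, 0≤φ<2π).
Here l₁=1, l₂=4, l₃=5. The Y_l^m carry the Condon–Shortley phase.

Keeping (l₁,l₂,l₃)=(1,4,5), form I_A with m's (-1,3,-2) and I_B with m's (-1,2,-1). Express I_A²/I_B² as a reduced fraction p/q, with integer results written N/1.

1/2

Shared (l₁,l₂,l₃)=(1,4,5): N and (l;000)² cancel in I_A²/I_B².
A: Δ = 0!·2!·8!/11! = 1/495; Racah Σ t=0..0: t=0:+1/10080 = 1/10080; ⇒ 3j(1 4 5; -1 3 -2)² = 1/165, sgn -1
B: Δ = 0!·2!·8!/11! = 1/495; Racah Σ t=0..0: t=0:+1/2880 = 1/2880; ⇒ 3j(1 4 5; -1 2 -1)² = 2/165, sgn +1
I_A²/I_B² = (1/165)/(2/165) = 1/2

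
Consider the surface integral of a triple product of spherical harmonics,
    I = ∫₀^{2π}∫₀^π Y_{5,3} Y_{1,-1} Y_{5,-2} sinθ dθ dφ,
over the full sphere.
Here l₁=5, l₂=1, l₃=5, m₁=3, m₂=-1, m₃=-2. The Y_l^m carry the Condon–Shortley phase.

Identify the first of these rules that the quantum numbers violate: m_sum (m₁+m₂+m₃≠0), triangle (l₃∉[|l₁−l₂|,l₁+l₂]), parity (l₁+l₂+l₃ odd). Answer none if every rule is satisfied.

parity

m₁+m₂+m₃ = 3 − 1 − 2 = 0  ✓
triangle: |5−1|=4 ≤ l₃=5 ≤ 5+1=6  ✓
parity: l₁+l₂+l₃ = 11 is odd  ✗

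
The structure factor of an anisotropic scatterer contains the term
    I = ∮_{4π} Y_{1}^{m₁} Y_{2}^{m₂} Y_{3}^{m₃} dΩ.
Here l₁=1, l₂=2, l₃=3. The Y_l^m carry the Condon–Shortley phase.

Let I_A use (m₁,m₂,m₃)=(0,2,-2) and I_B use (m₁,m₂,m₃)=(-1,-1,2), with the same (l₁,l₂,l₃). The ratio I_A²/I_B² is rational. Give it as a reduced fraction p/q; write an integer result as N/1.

l's match ⇒ only the (l;m) 3-j factors differ between A and B.
A: triangle coeff Δ(1,2,3) = 1/105; Σ_t [0,0]: t=0:+1/24 = 1/24; (3j)²=1/21 [(1 2 3; 0 2 -2)], sign=-1
B: triangle coeff Δ(1,2,3) = 1/105; Σ_t [0,0]: t=0:+1/12 = 1/12; (3j)²=2/21 [(1 2 3; -1 -1 2)], sign=-1
I_A²/I_B² = (1/21)/(2/21) = 1/2

1/2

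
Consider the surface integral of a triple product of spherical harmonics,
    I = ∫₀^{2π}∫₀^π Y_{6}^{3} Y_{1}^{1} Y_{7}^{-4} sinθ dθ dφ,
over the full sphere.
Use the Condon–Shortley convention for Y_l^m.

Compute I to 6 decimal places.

Rules hold: Σm=0, L=14 even, 5≤7≤7.
N = 13·3·15 = 585
Δ = 0!·12!·2!/15! = 1/1365
Racah Σ t=0..0: t=0:+1/518400 = 1/518400
⇒ 3j(6 1 7; 0 0 0)² = 7/195, sgn -1
Racah Σ t=0..0: t=0:+1/4354560 = 1/4354560
⇒ 3j(6 1 7; 3 1 -4)² = 11/273, sgn -1
4πI² = N·(3j₀)²·(3jₘ)² = 11/13
I = +1·√(0.846154/4π) = 0.25948947

0.259489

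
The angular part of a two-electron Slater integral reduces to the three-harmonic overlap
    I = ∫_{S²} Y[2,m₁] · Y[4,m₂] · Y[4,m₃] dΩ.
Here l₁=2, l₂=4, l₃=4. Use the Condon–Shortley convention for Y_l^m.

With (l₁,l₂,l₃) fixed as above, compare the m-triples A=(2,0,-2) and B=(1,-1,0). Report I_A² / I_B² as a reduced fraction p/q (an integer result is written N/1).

l's match ⇒ only the (l;m) 3-j factors differ between A and B.
A: triangle coeff Δ(2,4,4) = 1/13860; Σ_t [0,0]: t=0:+1/192 = 1/192; (3j)²=3/77 [(2 4 4; 2 0 -2)], sign=+1
B: triangle coeff Δ(2,4,4) = 1/13860; Σ_t [0,1]: t=0:+1/72 t=1:−1/96 = 1/288; (3j)²=1/462 [(2 4 4; 1 -1 0)], sign=+1
I_A²/I_B² = (3/77)/(1/462) = 18/1

18/1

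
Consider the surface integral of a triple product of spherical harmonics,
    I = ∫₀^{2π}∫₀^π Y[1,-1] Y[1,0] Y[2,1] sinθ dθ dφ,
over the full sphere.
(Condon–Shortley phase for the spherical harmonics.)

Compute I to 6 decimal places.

m-sum 0 ✓  L=4 even ✓  0≤2≤2 ✓
Π(2lᵢ+1) = 3×3×5 = 45
triangle coeff Δ(1,1,2) = 1/30
Σ_t [0,0]: t=0:+1/1 = 1/1
(3j)²=2/15 [(1 1 2; 0 0 0)], sign=+1
Σ_t [0,0]: t=0:+1/2 = 1/2
(3j)²=1/10 [(1 1 2; -1 0 1)], sign=-1
⇒ 4πI² = 3/5
I = (-1)√(3/5/(4π)) = -0.21850969

-0.218510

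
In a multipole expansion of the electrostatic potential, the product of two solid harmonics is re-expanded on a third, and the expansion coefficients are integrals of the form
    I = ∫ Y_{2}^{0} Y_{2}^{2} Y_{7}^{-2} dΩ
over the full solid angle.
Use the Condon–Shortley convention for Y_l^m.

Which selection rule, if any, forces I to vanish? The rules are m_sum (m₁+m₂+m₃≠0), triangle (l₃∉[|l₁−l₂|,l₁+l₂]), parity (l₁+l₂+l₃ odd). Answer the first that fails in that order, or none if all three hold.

azimuthal sum: 0 + 2 − 2 = 0  ✓
0 ≤ 7 ≤ 4 (triangle on l)  ✗
L = 2 + 2 + 7 = 11 (odd)

triangle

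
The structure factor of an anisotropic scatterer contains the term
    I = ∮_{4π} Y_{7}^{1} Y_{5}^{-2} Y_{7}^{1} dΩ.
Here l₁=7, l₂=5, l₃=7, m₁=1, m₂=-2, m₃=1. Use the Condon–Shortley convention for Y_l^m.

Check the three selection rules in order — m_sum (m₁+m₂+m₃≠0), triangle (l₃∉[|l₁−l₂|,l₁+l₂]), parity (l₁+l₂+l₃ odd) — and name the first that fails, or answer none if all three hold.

Σmᵢ = 0  ✓
l₃∈[|l₁−l₂|,l₁+l₂]=[2,12], have l₃=7  ✓
Σlᵢ = 19 ⇒ odd  ✗

parity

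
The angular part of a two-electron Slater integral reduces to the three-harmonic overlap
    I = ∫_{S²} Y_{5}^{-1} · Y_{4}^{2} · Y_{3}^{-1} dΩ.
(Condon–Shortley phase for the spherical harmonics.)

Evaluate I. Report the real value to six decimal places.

0.106335

Checks pass: Σm=0; 12 even; l₃=3∈[1,9].
(2·5+1)(2·4+1)(2·3+1) = 693
Δ: 6! 4! 2! / 13! → 1/180180
sum: t=2:+1/576 t=3:−1/144 t=4:+1/576 = -1/288
3j²(5 4 3; 0 0 0) = Δ·Π!·Σ² = 20/1001  (sign +1)
sum: t=4:+1/384 t=5:−1/720 t=6:+1/34560 = 43/34560
3j²(5 4 3; -1 2 -1) = Δ·Π!·Σ² = 1849/180180  (sign +1)
combine: 4πI² = 693·20/1001·1849/180180 = 1849/13013
take √, sign +1: I = 0.10633465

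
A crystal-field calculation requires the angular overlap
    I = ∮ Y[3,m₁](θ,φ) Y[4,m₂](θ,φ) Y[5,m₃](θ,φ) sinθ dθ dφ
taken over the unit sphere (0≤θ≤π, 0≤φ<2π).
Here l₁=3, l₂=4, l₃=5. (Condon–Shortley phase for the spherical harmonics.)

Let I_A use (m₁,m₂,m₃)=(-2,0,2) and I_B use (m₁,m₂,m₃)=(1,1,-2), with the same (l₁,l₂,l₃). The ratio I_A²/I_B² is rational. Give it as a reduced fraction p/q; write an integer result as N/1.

25/128

Same 3,4,5: normalisation and zero-m 3j drop out of the ratio.
A: Δ: 2! 4! 6! / 13! → 1/180180; sum: t=1:−1/864 t=2:+1/576 = 1/1728; 3j²(3 4 5; -2 0 2) = Δ·Π!·Σ² = 5/1287  (sign -1)
B: Δ: 2! 4! 6! / 13! → 1/180180; sum: t=0:+1/960 t=1:−1/288 t=2:+1/1728 = -1/540; 3j²(3 4 5; 1 1 -2) = Δ·Π!·Σ² = 128/6435  (sign +1)
I_A²/I_B² = (5/1287)/(128/6435) = 25/128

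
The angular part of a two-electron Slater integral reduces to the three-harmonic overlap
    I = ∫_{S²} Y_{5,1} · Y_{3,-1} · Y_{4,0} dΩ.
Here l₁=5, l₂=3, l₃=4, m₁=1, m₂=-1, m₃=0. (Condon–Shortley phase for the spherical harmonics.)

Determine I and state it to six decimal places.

-0.086020

Checks pass: Σm=0; 12 even; l₃=4∈[2,8].
(2·5+1)(2·3+1)(2·4+1) = 693
Δ: 4! 6! 2! / 13! → 1/180180
sum: t=1:−1/576 t=2:+1/144 t=3:−1/576 = 1/288
3j²(5 3 4; 0 0 0) = Δ·Π!·Σ² = 20/1001  (sign +1)
sum: t=0:+1/2304 t=1:−1/216 t=2:+1/384 = -11/6912
3j²(5 3 4; 1 -1 0) = Δ·Π!·Σ² = 11/1638  (sign -1)
combine: 4πI² = 693·20/1001·11/1638 = 110/1183
take √, sign -1: I = -0.08601992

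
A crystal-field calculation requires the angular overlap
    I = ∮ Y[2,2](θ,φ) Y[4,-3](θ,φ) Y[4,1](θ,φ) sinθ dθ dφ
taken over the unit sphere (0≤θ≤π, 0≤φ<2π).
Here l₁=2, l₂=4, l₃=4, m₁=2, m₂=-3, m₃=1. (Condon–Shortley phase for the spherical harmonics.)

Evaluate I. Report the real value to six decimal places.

0.159270

Rules hold: Σm=0, L=10 even, 2≤4≤6.
N = 5·9·9 = 405
Δ = 2!·2!·6!/11! = 1/13860
Racah Σ t=0..2: t=0:+1/192 t=1:−1/36 t=2:+1/192 = -5/288
⇒ 3j(2 4 4; 0 0 0)² = 20/693, sgn -1
Racah Σ t=0..0: t=0:+1/480 = 1/480
⇒ 3j(2 4 4; 2 -3 1)² = 3/110, sgn -1
4πI² = N·(3j₀)²·(3jₘ)² = 270/847
I = +1·√(0.318772/4π) = 0.15927046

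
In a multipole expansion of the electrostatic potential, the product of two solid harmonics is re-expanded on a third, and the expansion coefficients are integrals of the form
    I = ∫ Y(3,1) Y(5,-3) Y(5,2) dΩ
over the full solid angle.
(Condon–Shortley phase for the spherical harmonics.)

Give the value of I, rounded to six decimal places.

L=13 odd ⇒ parity kills the (l;000) factor ⇒ I = 0

0.000000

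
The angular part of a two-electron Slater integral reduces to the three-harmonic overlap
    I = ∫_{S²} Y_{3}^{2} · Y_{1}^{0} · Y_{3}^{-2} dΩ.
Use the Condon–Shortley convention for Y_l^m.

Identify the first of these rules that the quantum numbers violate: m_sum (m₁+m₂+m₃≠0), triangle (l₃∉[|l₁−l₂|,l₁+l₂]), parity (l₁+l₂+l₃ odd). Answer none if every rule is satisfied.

m₁+m₂+m₃ = 2 + 0 − 2 = 0  ✓
triangle: |3−1|=2 ≤ l₃=3 ≤ 3+1=4  ✓
parity: l₁+l₂+l₃ = 7 is odd  ✗

parity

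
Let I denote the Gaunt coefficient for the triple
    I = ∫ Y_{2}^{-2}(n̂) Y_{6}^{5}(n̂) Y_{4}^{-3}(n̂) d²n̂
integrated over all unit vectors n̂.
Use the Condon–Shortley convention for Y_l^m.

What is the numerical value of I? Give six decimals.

Checks pass: Σm=0; 12 even; l₃=4∈[4,8].
(2·2+1)(2·6+1)(2·4+1) = 585
Δ: 4! 0! 8! / 13! → 1/6435
sum: t=2:+1/2304 = 1/2304
3j²(2 6 4; 0 0 0) = Δ·Π!·Σ² = 5/143  (sign +1)
sum: t=4:+1/120960 = 1/120960
3j²(2 6 4; -2 5 -3) = Δ·Π!·Σ² = 2/39  (sign -1)
combine: 4πI² = 585·5/143·2/39 = 150/143
take √, sign -1: I = -0.28891672

-0.288917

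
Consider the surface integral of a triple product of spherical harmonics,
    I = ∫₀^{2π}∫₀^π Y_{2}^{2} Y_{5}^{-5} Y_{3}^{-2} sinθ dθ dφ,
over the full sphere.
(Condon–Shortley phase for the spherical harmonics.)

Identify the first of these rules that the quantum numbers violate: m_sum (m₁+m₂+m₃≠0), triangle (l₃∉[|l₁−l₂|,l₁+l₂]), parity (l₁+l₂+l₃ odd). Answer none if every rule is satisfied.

azimuthal sum: 2 − 5 − 2 = -5  ✗
3 ≤ 3 ≤ 7 (triangle on l)
L = 2 + 5 + 3 = 10 (even)

m_sum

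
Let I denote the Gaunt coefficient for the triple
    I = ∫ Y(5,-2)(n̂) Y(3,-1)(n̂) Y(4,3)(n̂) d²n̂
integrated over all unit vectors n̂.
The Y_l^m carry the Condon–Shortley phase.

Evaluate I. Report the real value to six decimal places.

m-sum 0 ✓  L=12 even ✓  2≤4≤8 ✓
Π(2lᵢ+1) = 11×7×9 = 693
triangle coeff Δ(5,3,4) = 1/180180
Σ_t [1,3]: t=1:−1/576 t=2:+1/144 t=3:−1/576 = 1/288
(3j)²=20/1001 [(5 3 4; 0 0 0)], sign=+1
Σ_t [1,2]: t=1:−1/4320 t=2:+1/960 = 7/8640
(3j)²=343/12870 [(5 3 4; -2 -1 3)], sign=-1
⇒ 4πI² = 686/1859
I = (-1)√(686/1859/(4π)) = -0.17136315

-0.171363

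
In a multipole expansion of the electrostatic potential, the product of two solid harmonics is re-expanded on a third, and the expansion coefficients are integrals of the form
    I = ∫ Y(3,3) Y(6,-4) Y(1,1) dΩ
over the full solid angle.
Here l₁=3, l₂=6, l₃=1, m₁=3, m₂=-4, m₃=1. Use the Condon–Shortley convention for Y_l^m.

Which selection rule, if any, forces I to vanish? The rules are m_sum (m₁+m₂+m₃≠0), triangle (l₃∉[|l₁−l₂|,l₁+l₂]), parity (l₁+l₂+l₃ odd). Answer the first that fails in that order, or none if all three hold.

triangle

azimuthal sum: 3 − 4 + 1 = 0  ✓
3 ≤ 1 ≤ 9 (triangle on l)  ✗
L = 3 + 6 + 1 = 10 (even)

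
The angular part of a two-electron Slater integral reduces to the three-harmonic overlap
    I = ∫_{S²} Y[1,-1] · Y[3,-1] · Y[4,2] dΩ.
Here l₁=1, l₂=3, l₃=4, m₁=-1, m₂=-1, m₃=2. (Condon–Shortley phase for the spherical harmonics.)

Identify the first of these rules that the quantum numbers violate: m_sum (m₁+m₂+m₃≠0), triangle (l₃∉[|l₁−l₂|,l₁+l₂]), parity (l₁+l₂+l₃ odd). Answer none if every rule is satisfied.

m₁+m₂+m₃ = -1 − 1 + 2 = 0  ✓
triangle: |1−3|=2 ≤ l₃=4 ≤ 1+3=4  ✓
parity: l₁+l₂+l₃ = 8 is even  ✓

none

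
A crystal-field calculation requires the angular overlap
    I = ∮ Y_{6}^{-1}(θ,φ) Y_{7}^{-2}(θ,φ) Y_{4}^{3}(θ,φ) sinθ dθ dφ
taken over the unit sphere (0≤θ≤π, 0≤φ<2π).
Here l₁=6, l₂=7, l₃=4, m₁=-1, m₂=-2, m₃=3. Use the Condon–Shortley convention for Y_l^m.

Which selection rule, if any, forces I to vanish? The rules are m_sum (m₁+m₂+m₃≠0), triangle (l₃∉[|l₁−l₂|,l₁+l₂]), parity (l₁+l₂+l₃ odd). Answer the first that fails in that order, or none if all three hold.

m₁+m₂+m₃ = -1 − 2 + 3 = 0  ✓
triangle: |6−7|=1 ≤ l₃=4 ≤ 6+7=13  ✓
parity: l₁+l₂+l₃ = 17 is odd  ✗

parity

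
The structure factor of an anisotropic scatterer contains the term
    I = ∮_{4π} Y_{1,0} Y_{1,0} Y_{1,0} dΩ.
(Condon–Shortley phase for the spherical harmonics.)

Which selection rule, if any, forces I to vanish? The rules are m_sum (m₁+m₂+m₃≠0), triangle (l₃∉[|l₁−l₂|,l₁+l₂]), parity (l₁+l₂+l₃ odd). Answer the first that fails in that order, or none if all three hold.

m₁+m₂+m₃ = 0 + 0 + 0 = 0  ✓
triangle: |1−1|=0 ≤ l₃=1 ≤ 1+1=2  ✓
parity: l₁+l₂+l₃ = 3 is odd  ✗

parity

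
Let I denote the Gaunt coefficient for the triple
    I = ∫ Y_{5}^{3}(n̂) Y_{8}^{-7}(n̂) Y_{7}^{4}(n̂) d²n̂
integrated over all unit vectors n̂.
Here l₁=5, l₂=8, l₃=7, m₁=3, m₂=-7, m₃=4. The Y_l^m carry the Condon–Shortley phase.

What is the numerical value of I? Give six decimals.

-0.133321

m-sum 0 ✓  L=20 even ✓  3≤7≤13 ✓
Π(2lᵢ+1) = 11×17×15 = 2805
triangle coeff Δ(5,8,7) = 1/814773960
Σ_t [1,5]: t=1:−1/87091200 t=2:+1/4976640 t=3:−1/2073600 t=4:+1/4976640 t=5:−1/87091200 = -1/9676800
(3j)²=360/46189 [(5 8 7; 0 0 0)], sign=+1
Σ_t [0,1]: t=0:+1/1045094400 t=1:−1/2612736000 = 1/1741824000
(3j)²=33/3230 [(5 8 7; 3 -7 4)], sign=-1
⇒ 4πI² = 17820/79781
I = (-1)√(17820/79781/(4π)) = -0.13332119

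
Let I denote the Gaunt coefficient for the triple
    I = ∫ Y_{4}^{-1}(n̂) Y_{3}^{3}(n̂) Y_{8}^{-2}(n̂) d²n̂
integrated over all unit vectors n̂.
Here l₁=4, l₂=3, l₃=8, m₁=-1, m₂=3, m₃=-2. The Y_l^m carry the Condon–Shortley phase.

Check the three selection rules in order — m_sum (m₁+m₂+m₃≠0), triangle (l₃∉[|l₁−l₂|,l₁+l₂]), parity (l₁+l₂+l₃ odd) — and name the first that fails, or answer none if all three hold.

m₁+m₂+m₃ = -1 + 3 − 2 = 0  ✓
triangle: |4−3|=1 ≤ l₃=8 ≤ 4+3=7  ✗
parity: l₁+l₂+l₃ = 15 is odd

triangle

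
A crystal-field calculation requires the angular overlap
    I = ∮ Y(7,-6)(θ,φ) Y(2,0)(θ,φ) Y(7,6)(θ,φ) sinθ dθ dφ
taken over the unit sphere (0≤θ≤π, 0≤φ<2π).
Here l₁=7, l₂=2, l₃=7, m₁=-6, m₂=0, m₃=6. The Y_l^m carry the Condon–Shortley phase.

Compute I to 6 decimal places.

m-sum 0 ✓  L=16 even ✓  5≤7≤9 ✓
Π(2lᵢ+1) = 15×5×15 = 1125
triangle coeff Δ(7,2,7) = 1/185640
Σ_t [0,2]: t=0:+1/2419200 t=1:−1/518400 t=2:+1/2419200 = -1/907200
(3j)²=56/3315 [(7 2 7; 0 0 0)], sign=+1
Σ_t [1,2]: t=1:−1/479001600 t=2:+1/159667200 = 1/239500800
(3j)²=26/1785 [(7 2 7; -6 0 6)], sign=-1
⇒ 4πI² = 80/289
I = (-1)√(80/289/(4π)) = -0.14841956

-0.148420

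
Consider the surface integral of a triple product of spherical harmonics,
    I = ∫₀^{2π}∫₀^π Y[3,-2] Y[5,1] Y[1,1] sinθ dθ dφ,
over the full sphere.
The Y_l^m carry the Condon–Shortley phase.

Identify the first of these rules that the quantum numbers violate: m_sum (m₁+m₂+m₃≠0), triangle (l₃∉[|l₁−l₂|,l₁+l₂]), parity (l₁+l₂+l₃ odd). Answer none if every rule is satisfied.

triangle

m₁+m₂+m₃ = -2 + 1 + 1 = 0  ✓
triangle: |3−5|=2 ≤ l₃=1 ≤ 3+5=8  ✗
parity: l₁+l₂+l₃ = 9 is odd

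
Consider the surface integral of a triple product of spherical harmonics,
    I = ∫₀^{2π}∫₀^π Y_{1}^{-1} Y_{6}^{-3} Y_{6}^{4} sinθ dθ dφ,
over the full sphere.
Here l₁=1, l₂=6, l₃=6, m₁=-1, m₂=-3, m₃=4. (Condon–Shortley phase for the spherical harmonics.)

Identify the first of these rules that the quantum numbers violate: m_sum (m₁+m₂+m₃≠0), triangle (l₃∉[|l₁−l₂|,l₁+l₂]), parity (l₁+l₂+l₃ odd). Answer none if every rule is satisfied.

m₁+m₂+m₃ = -1 − 3 + 4 = 0  ✓
triangle: |1−6|=5 ≤ l₃=6 ≤ 1+6=7  ✓
parity: l₁+l₂+l₃ = 13 is odd  ✗

parity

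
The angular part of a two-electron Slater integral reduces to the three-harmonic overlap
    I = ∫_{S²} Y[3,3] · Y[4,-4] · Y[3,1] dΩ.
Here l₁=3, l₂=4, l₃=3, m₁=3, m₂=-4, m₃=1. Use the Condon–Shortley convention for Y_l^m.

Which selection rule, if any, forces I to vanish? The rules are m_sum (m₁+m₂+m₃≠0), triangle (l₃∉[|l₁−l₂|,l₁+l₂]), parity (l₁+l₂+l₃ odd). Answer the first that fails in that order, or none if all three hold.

none

azimuthal sum: 3 − 4 + 1 = 0  ✓
1 ≤ 3 ≤ 7 (triangle on l)  ✓
L = 3 + 4 + 3 = 10 (even)  ✓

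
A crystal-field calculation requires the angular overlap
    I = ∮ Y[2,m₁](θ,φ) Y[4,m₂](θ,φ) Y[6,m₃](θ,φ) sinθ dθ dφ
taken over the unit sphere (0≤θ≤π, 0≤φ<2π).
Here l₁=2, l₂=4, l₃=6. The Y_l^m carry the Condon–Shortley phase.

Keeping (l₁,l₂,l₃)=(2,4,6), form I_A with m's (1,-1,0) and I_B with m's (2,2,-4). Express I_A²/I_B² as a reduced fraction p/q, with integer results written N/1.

l's match ⇒ only the (l;m) 3-j factors differ between A and B.
A: triangle coeff Δ(2,4,6) = 1/6435; Σ_t [0,0]: t=0:+1/4320 = 1/4320; (3j)²=8/429 [(2 4 6; 1 -1 0)], sign=+1
B: triangle coeff Δ(2,4,6) = 1/6435; Σ_t [0,0]: t=0:+1/34560 = 1/34560; (3j)²=14/429 [(2 4 6; 2 2 -4)], sign=+1
I_A²/I_B² = (8/429)/(14/429) = 4/7

4/7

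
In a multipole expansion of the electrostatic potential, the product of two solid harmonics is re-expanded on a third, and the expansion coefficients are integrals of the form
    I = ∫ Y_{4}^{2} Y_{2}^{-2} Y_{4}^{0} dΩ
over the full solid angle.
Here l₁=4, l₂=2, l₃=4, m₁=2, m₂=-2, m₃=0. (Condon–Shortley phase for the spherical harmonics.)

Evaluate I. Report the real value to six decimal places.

Rules hold: Σm=0, L=10 even, 2≤4≤6.
N = 9·5·9 = 405
Δ = 2!·6!·2!/11! = 1/13860
Racah Σ t=0..2: t=0:+1/192 t=1:−1/36 t=2:+1/192 = -5/288
⇒ 3j(4 2 4; 0 0 0)² = 20/693, sgn -1
Racah Σ t=0..0: t=0:+1/192 = 1/192
⇒ 3j(4 2 4; 2 -2 0)² = 3/77, sgn +1
4πI² = N·(3j₀)²·(3jₘ)² = 2700/5929
I = -1·√(0.455389/4π) = -0.19036462

-0.190365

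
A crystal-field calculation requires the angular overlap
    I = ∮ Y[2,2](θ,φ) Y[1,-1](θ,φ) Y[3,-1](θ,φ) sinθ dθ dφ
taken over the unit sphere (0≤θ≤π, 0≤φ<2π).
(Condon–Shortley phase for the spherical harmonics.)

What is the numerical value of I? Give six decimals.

-0.082589

Rules hold: Σm=0, L=6 even, 1≤3≤3.
N = 5·3·7 = 105
Δ = 0!·4!·2!/7! = 1/105
Racah Σ t=0..0: t=0:+1/4 = 1/4
⇒ 3j(2 1 3; 0 0 0)² = 3/35, sgn -1
Racah Σ t=0..0: t=0:+1/48 = 1/48
⇒ 3j(2 1 3; 2 -1 -1)² = 1/105, sgn +1
4πI² = N·(3j₀)²·(3jₘ)² = 3/35
I = -1·√(0.0857143/4π) = -0.08258890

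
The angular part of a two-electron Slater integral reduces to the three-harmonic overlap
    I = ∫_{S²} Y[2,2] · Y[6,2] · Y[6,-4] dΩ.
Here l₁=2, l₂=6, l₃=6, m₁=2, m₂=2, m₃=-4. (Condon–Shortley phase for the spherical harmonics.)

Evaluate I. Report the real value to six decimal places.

-0.153870

m-sum 0 ✓  L=14 even ✓  4≤6≤8 ✓
Π(2lᵢ+1) = 5×13×13 = 845
triangle coeff Δ(2,6,6) = 1/90090
Σ_t [0,2]: t=0:+1/69120 t=1:−1/14400 t=2:+1/69120 = -7/172800
(3j)²=14/715 [(2 6 6; 0 0 0)], sign=-1
Σ_t [0,0]: t=0:+1/322560 = 1/322560
(3j)²=18/1001 [(2 6 6; 2 2 -4)], sign=+1
⇒ 4πI² = 36/121
I = (-1)√(36/121/(4π)) = -0.15386989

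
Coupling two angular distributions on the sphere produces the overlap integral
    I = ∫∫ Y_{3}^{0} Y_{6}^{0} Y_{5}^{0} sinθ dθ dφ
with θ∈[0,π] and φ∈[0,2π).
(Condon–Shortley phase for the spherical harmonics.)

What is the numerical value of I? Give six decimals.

m-sum 0 ✓  L=14 even ✓  3≤5≤9 ✓
Π(2lᵢ+1) = 7×13×11 = 1001
triangle coeff Δ(3,6,5) = 1/675675
Σ_t [1,3]: t=1:−1/8640 t=2:+1/2304 t=3:−1/8640 = 7/34560
(3j)²=7/429 [(3 6 5; 0 0 0)], sign=-1
(m-triple is (0,0,0) — same symbol as above.)
⇒ 4πI² = 343/1287
I = (+1)√(343/1287/(4π)) = 0.14563067

0.145631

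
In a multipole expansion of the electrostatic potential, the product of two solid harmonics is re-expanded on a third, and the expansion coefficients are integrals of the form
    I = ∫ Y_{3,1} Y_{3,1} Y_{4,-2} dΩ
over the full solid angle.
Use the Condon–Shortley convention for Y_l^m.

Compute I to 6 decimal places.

0.162193

Checks pass: Σm=0; 10 even; l₃=4∈[0,6].
(2·3+1)(2·3+1)(2·4+1) = 441
Δ: 2! 4! 4! / 11! → 1/34650
sum: t=0:+1/72 t=1:−1/16 t=2:+1/72 = -5/144
3j²(3 3 4; 0 0 0) = Δ·Π!·Σ² = 2/77  (sign -1)
sum: t=0:+1/192 t=1:−1/36 t=2:+1/192 = -5/288
3j²(3 3 4; 1 1 -2) = Δ·Π!·Σ² = 20/693  (sign -1)
combine: 4πI² = 441·2/77·20/693 = 40/121
take √, sign +1: I = 0.16219310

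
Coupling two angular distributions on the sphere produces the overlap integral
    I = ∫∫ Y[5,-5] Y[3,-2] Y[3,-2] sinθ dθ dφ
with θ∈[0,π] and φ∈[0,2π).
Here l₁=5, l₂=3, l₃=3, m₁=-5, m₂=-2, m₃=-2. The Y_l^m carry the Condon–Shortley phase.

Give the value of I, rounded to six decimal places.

Σmᵢ = -9 ≠ 0, so the φ-integral vanishes; I = 0

0.000000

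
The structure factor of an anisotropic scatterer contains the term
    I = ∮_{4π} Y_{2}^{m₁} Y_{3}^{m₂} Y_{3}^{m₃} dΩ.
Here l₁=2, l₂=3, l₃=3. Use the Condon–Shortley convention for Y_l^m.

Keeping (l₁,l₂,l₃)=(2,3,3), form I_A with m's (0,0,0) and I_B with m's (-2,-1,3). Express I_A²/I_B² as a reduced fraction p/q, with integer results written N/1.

8/5

Shared (l₁,l₂,l₃)=(2,3,3): N and (l;000)² cancel in I_A²/I_B².
A: Δ = 2!·2!·4!/9! = 1/3780; Racah Σ t=0..2: t=0:+1/24 t=1:−1/4 t=2:+1/24 = -1/6; ⇒ 3j(2 3 3; 0 0 0)² = 4/105, sgn +1
B: Δ = 2!·2!·4!/9! = 1/3780; Racah Σ t=2..2: t=2:+1/96 = 1/96; ⇒ 3j(2 3 3; -2 -1 3)² = 1/42, sgn +1
I_A²/I_B² = (4/105)/(1/42) = 8/5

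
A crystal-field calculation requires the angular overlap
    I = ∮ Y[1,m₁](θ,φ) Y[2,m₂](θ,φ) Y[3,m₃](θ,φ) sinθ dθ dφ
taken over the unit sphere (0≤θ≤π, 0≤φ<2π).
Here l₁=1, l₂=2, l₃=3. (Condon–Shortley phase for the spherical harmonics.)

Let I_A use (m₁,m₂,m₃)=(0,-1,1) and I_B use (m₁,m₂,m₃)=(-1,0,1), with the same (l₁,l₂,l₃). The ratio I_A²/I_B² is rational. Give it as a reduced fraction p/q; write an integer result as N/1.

l's match ⇒ only the (l;m) 3-j factors differ between A and B.
A: triangle coeff Δ(1,2,3) = 1/105; Σ_t [0,0]: t=0:+1/6 = 1/6; (3j)²=8/105 [(1 2 3; 0 -1 1)], sign=+1
B: triangle coeff Δ(1,2,3) = 1/105; Σ_t [0,0]: t=0:+1/8 = 1/8; (3j)²=2/35 [(1 2 3; -1 0 1)], sign=+1
I_A²/I_B² = (8/105)/(2/35) = 4/3

4/3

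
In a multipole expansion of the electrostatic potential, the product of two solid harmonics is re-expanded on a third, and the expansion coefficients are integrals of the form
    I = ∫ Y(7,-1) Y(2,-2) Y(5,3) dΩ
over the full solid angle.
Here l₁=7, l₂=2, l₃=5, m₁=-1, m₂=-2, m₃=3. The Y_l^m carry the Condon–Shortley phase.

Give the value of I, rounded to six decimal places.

Rules hold: Σm=0, L=14 even, 5≤5≤9.
N = 15·5·11 = 825
Δ = 4!·10!·0!/15! = 1/15015
Racah Σ t=2..2: t=2:+1/57600 = 1/57600
⇒ 3j(7 2 5; 0 0 0)² = 21/715, sgn -1
Racah Σ t=0..0: t=0:+1/1935360 = 1/1935360
⇒ 3j(7 2 5; -1 -2 3)² = 1/1001, sgn +1
4πI² = N·(3j₀)²·(3jₘ)² = 45/1859
I = -1·√(0.0242066/4π) = -0.04388960

-0.043890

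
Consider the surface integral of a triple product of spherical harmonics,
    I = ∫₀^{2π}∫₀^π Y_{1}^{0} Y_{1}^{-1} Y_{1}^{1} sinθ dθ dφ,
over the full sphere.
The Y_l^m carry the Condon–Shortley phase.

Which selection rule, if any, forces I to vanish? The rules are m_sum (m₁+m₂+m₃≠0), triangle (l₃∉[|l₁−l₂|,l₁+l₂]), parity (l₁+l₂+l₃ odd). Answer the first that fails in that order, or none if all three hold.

parity

Σmᵢ = 0  ✓
l₃∈[|l₁−l₂|,l₁+l₂]=[0,2], have l₃=1  ✓
Σlᵢ = 3 ⇒ odd  ✗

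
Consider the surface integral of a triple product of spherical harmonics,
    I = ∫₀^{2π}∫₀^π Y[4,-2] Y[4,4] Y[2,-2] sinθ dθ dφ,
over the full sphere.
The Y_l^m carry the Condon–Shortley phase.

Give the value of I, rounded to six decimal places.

Checks pass: Σm=0; 10 even; l₃=2∈[0,8].
(2·4+1)(2·4+1)(2·2+1) = 405
Δ: 6! 2! 2! / 11! → 1/13860
sum: t=2:+1/192 t=3:−1/36 t=4:+1/192 = -5/288
3j²(4 4 2; 0 0 0) = Δ·Π!·Σ² = 20/693  (sign -1)
sum: t=6:+1/2880 = 1/2880
3j²(4 4 2; -2 4 -2) = Δ·Π!·Σ² = 2/165  (sign +1)
combine: 4πI² = 405·20/693·2/165 = 120/847
take √, sign -1: I = -0.10618031

-0.106180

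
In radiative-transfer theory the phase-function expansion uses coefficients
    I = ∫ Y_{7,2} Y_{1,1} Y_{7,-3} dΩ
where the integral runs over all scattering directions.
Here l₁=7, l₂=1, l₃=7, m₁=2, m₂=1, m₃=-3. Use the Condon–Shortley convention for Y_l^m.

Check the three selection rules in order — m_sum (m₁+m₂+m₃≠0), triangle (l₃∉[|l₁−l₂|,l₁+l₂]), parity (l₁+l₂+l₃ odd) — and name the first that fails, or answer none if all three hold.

parity

m₁+m₂+m₃ = 2 + 1 − 3 = 0  ✓
triangle: |7−1|=6 ≤ l₃=7 ≤ 7+1=8  ✓
parity: l₁+l₂+l₃ = 15 is odd  ✗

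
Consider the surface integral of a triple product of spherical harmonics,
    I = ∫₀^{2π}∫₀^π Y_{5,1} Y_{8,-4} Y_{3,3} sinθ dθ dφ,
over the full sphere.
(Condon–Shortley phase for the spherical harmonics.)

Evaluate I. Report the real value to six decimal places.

m-sum 0 ✓  L=16 even ✓  3≤3≤13 ✓
Π(2lᵢ+1) = 11×17×7 = 1309
triangle coeff Δ(5,8,3) = 1/136136
Σ_t [5,5]: t=5:−1/518400 = -1/518400
(3j)²=56/2431 [(5 8 3; 0 0 0)], sign=+1
Σ_t [4,4]: t=4:+1/12441600 = 1/12441600
(3j)²=3/442 [(5 8 3; 1 -4 3)], sign=+1
⇒ 4πI² = 588/2873
I = (+1)√(588/2873/(4π)) = 0.12761917

0.127619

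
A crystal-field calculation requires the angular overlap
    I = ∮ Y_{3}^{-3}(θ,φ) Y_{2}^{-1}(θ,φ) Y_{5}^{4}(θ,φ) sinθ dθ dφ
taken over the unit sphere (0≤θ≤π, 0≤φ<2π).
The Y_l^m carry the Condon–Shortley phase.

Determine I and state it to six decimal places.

Checks pass: Σm=0; 10 even; l₃=5∈[1,5].
(2·3+1)(2·2+1)(2·5+1) = 385
Δ: 0! 6! 4! / 11! → 1/2310
sum: t=0:+1/144 = 1/144
3j²(3 2 5; 0 0 0) = Δ·Π!·Σ² = 10/231  (sign -1)
sum: t=0:+1/4320 = 1/4320
3j²(3 2 5; -3 -1 4) = Δ·Π!·Σ² = 2/55  (sign -1)
combine: 4πI² = 385·10/231·2/55 = 20/33
take √, sign +1: I = 0.21961050

0.219610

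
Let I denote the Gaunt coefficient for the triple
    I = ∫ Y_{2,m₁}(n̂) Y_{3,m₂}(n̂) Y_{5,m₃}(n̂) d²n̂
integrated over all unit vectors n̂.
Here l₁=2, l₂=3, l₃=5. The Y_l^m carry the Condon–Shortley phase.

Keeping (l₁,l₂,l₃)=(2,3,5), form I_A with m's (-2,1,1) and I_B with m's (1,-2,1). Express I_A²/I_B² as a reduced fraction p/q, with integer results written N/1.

5/8

Shared (l₁,l₂,l₃)=(2,3,5): N and (l;000)² cancel in I_A²/I_B².
A: Δ = 0!·4!·6!/11! = 1/2310; Racah Σ t=0..0: t=0:+1/1152 = 1/1152; ⇒ 3j(2 3 5; -2 1 1)² = 1/154, sgn +1
B: Δ = 0!·4!·6!/11! = 1/2310; Racah Σ t=0..0: t=0:+1/720 = 1/720; ⇒ 3j(2 3 5; 1 -2 1)² = 4/385, sgn +1
I_A²/I_B² = (1/154)/(4/385) = 5/8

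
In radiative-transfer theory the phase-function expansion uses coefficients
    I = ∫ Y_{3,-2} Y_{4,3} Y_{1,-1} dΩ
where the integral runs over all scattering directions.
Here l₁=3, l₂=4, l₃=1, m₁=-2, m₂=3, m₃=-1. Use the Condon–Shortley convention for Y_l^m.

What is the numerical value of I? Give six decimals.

Checks pass: Σm=0; 8 even; l₃=1∈[1,7].
(2·3+1)(2·4+1)(2·1+1) = 189
Δ: 6! 0! 2! / 9! → 1/252
sum: t=3:−1/36 = -1/36
3j²(3 4 1; 0 0 0) = Δ·Π!·Σ² = 4/63  (sign +1)
sum: t=5:−1/240 = -1/240
3j²(3 4 1; -2 3 -1) = Δ·Π!·Σ² = 1/12  (sign -1)
combine: 4πI² = 189·4/63·1/12 = 1/1
take √, sign -1: I = -0.28209479

-0.282095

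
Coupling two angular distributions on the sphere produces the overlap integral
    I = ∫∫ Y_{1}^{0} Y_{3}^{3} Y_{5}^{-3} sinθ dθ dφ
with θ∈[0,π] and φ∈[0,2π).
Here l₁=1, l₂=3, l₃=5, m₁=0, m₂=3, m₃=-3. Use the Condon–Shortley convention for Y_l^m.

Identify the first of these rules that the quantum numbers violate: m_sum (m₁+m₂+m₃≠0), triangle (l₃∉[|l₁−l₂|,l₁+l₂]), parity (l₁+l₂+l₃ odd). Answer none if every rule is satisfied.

triangle

m₁+m₂+m₃ = 0 + 3 − 3 = 0  ✓
triangle: |1−3|=2 ≤ l₃=5 ≤ 1+3=4  ✗
parity: l₁+l₂+l₃ = 9 is odd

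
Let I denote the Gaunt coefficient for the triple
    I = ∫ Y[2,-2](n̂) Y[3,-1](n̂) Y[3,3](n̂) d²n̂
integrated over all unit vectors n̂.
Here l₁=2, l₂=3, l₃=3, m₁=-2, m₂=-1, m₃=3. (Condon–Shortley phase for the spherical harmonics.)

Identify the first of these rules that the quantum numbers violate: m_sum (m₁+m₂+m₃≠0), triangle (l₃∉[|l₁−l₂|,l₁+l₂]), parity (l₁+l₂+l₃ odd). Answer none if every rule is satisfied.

Σmᵢ = 0  ✓
l₃∈[|l₁−l₂|,l₁+l₂]=[1,5], have l₃=3  ✓
Σlᵢ = 8 ⇒ even  ✓

none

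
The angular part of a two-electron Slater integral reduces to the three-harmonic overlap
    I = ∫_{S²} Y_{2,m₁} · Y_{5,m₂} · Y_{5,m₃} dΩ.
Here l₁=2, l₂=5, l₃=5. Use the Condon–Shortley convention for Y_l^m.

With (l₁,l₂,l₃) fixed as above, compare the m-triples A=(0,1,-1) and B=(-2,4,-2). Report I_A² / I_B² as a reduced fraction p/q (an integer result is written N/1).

l's match ⇒ only the (l;m) 3-j factors differ between A and B.
A: triangle coeff Δ(2,5,5) = 1/38610; Σ_t [0,2]: t=0:+1/5760 t=1:−1/720 t=2:+1/2304 = -1/1280; (3j)²=27/1430 [(2 5 5; 0 1 -1)], sign=-1
B: triangle coeff Δ(2,5,5) = 1/38610; Σ_t [2,2]: t=2:+1/20160 = 1/20160; (3j)²=12/715 [(2 5 5; -2 4 -2)], sign=-1
I_A²/I_B² = (27/1430)/(12/715) = 9/8

9/8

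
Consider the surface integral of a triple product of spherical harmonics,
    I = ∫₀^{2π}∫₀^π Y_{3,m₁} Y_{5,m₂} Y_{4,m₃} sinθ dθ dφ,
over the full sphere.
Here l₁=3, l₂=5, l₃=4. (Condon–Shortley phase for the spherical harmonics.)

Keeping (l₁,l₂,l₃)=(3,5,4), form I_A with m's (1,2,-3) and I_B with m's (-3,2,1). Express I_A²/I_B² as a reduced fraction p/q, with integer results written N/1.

343/375

Same 3,5,4: normalisation and zero-m 3j drop out of the ratio.
A: Δ: 4! 2! 6! / 13! → 1/180180; sum: t=1:−1/4320 t=2:+1/960 = 7/8640; 3j²(3 5 4; 1 2 -3) = Δ·Π!·Σ² = 343/12870  (sign -1)
B: Δ: 4! 2! 6! / 13! → 1/180180; sum: t=4:+1/1728 = 1/1728; 3j²(3 5 4; -3 2 1) = Δ·Π!·Σ² = 25/858  (sign -1)
I_A²/I_B² = (343/12870)/(25/858) = 343/375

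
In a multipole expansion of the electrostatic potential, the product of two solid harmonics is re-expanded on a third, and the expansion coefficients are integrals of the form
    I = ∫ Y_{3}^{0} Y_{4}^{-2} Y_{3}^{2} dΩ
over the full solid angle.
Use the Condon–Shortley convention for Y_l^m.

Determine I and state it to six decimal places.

Rules hold: Σm=0, L=10 even, 1≤3≤7.
N = 7·9·7 = 441
Δ = 4!·2!·4!/11! = 1/34650
Racah Σ t=1..3: t=1:−1/72 t=2:+1/16 t=3:−1/72 = 5/144
⇒ 3j(3 4 3; 0 0 0)² = 2/77, sgn -1
Racah Σ t=1..2: t=1:−1/72 t=2:+1/96 = -1/288
⇒ 3j(3 4 3; 0 -2 2)² = 1/462, sgn +1
4πI² = N·(3j₀)²·(3jₘ)² = 3/121
I = -1·√(0.0247934/4π) = -0.04441841

-0.044418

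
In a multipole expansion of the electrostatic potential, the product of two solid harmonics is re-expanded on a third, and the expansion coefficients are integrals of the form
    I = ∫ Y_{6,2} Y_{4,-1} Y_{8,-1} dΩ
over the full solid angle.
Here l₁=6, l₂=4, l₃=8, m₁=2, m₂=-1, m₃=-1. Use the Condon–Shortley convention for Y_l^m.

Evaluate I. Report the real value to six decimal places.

0.051191

Rules hold: Σm=0, L=18 even, 2≤8≤10.
N = 13·9·17 = 1989
Δ = 2!·10!·6!/19! = 1/23279256
Racah Σ t=0..2: t=0:+1/1658880 t=1:−1/518400 t=2:+1/1658880 = -1/1382400
⇒ 3j(6 4 8; 0 0 0)² = 504/46189, sgn -1
Racah Σ t=0..2: t=0:+1/1244160 t=1:−1/1451520 t=2:+1/19353600 = 29/174182400
⇒ 3j(6 4 8; 2 -1 -1)² = 841/554268, sgn -1
4πI² = N·(3j₀)²·(3jₘ)² = 317898/9653501
I = +1·√(0.0329309/4π) = 0.05119135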